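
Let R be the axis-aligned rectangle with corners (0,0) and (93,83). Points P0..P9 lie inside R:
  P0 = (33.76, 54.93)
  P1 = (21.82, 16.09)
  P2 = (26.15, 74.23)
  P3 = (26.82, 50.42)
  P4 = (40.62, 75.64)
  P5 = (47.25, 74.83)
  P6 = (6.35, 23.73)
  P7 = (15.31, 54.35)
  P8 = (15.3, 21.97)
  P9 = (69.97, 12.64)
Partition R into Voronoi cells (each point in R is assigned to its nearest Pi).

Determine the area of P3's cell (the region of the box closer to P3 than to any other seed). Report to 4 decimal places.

Area of P3's cell: 398.3273

1. box [0,93]×[0,83]: [(0, 0) (93, 0) (93, 83) (0, 83)]
2. ⊥bis P3·P0 via (30.29,52.675): [(0, 0) (64.5212, 0) (10.5831, 83) (0, 83)]  |A|=3116.8276
3. ⊥bis P3·P1 via (24.32,33.255): [(0, 36.7971) (44.8537, 30.2644) (10.5831, 83) (0, 83)]  |A|=1315.239
4. ⊥bis P3·P2 via (26.485,62.325): [(0, 61.5797) (0, 36.7971) (44.8537, 30.2644) (24.0632, 62.2569)]  |A|=947.7555
5. ⊥bis P3·P4 via (33.72,63.03): [(0, 61.5797) (0, 36.7971) (44.8537, 30.2644) (24.0632, 62.2569)]  |A|=947.7555
6. ⊥bis P3·P5 via (37.035,62.625): [(0, 61.5797) (0, 36.7971) (44.8537, 30.2644) (24.0632, 62.2569)]  |A|=947.7555
7. ⊥bis P3·P6 via (16.585,37.075): [(0, 61.5797) (0, 49.7949) (20.9201, 33.7502) (44.8537, 30.2644) (24.0632, 62.2569)]  |A|=811.7975
8. ⊥bis P3·P7 via (21.065,52.385): [(15.9926, 37.5293) (20.9201, 33.7502) (44.8537, 30.2644) (24.3074, 61.8811)]  |A|=418.2479
9. ⊥bis P3·P8 via (21.06,36.195): [(16.2079, 38.1597) (30.568, 32.345) (44.8537, 30.2644) (24.3074, 61.8811)]  |A|=398.3273
10. ⊥bis P3·P9 via (48.395,31.53): [(16.2079, 38.1597) (30.568, 32.345) (44.8537, 30.2644) (24.3074, 61.8811)]  |A|=398.3273
11. canonical 4-gon: [(16.2079, 38.1597) (30.568, 32.345) (44.8537, 30.2644) (24.3074, 61.8811)]
12. shoelace: 398.3273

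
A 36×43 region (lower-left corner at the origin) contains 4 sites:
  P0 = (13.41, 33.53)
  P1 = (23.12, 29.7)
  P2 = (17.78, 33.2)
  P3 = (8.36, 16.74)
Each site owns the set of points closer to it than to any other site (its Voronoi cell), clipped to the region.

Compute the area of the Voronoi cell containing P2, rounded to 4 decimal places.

1. box [0,36]×[0,43]: [(0, 0) (36, 0) (36, 43) (0, 43)]
2. ⊥bis P2·P0 via (15.595,33.365): [(13.0754, 0) (36, 0) (36, 43) (16.3226, 43)]  |A|=915.9423
3. ⊥bis P2·P1 via (20.45,31.45): [(14.7994, 22.8287) (28.0202, 43) (16.3226, 43)]  |A|=117.9781
4. ⊥bis P2·P3 via (13.07,24.97): [(14.8827, 23.9326) (15.3482, 23.6662) (28.0202, 43) (16.3226, 43)]  |A|=117.7101
5. canonical 4-gon: [(14.8827, 23.9326) (15.3482, 23.6662) (28.0202, 43) (16.3226, 43)]
6. shoelace: 117.7101

Area of P2's cell: 117.7101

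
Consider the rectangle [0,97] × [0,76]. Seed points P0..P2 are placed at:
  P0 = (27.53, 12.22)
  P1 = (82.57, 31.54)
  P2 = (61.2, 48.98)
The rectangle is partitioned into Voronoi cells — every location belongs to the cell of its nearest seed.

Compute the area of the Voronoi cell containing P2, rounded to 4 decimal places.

1. box [0,97]×[0,76]: [(0, 0) (97, 0) (97, 76) (0, 76)]
2. ⊥bis P2·P0 via (44.365,30.6): [(0, 71.2357) (77.7733, 0) (97, 0) (97, 76) (0, 76)]  |A|=4601.8825
3. ⊥bis P2·P1 via (71.885,40.26): [(0, 71.2357) (55.6019, 20.3076) (97, 71.0345) (97, 76) (0, 76)]  |A|=2936.3117
4. canonical 5-gon: [(0, 71.2357) (55.6019, 20.3076) (97, 71.0345) (97, 76) (0, 76)]
5. shoelace: 2936.3117

Area of P2's cell: 2936.3117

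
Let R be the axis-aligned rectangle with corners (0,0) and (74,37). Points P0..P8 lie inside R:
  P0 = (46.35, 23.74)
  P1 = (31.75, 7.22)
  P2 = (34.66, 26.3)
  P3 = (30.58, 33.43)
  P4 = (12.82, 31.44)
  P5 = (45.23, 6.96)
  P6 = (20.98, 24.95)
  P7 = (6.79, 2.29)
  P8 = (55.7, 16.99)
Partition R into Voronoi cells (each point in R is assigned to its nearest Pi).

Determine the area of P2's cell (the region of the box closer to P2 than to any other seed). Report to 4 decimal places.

Area of P2's cell: 177.7997

1. box [0,74]×[0,37]: [(0, 0) (74, 0) (74, 37) (0, 37)]
2. ⊥bis P2·P0 via (40.505,25.02): [(0, 0) (35.0259, 0) (43.1285, 37) (0, 37)]  |A|=1445.8557
3. ⊥bis P2·P1 via (33.205,16.76): [(0, 21.8243) (38.5187, 15.9496) (43.1285, 37) (0, 37)]  |A|=746.2107
4. ⊥bis P2·P3 via (32.62,29.865): [(14.6609, 19.5883) (38.5187, 15.9496) (42.8477, 35.7176)]  |A|=243.686
5. ⊥bis P2·P4 via (23.74,28.87): [(22.6286, 24.1476) (21.3167, 18.5732) (38.5187, 15.9496) (42.8477, 35.7176)]  |A|=224.469
6. ⊥bis P2·P5 via (39.945,16.63): [(22.6286, 24.1476) (21.3167, 18.5732) (38.5187, 15.9496) (42.8477, 35.7176)]  |A|=224.469
7. ⊥bis P2·P6 via (27.82,25.625): [(27.6805, 27.0385) (28.6259, 17.4584) (38.5187, 15.9496) (42.8477, 35.7176)]  |A|=177.7997
8. ⊥bis P2·P7 via (20.725,14.295): [(27.6805, 27.0385) (28.6259, 17.4584) (38.5187, 15.9496) (42.8477, 35.7176)]  |A|=177.7997
9. ⊥bis P2·P8 via (45.18,21.645): [(27.6805, 27.0385) (28.6259, 17.4584) (38.5187, 15.9496) (42.8477, 35.7176)]  |A|=177.7997
10. canonical 4-gon: [(27.6805, 27.0385) (28.6259, 17.4584) (38.5187, 15.9496) (42.8477, 35.7176)]
11. shoelace: 177.7997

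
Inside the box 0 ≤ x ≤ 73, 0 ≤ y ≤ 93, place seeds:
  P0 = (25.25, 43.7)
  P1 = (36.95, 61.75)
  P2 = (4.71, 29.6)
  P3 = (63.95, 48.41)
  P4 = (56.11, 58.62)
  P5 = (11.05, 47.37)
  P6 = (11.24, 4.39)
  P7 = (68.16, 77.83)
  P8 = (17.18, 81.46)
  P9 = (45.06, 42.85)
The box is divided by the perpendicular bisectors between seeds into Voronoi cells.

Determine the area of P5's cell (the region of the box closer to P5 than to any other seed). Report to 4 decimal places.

1. box [0,73]×[0,93]: [(0, 0) (73, 0) (73, 93) (0, 93)]
2. ⊥bis P5·P0 via (18.15,45.535): [(0, 0) (6.3814, 0) (30.4174, 93) (0, 93)]  |A|=1711.1447
3. ⊥bis P5·P1 via (24,54.56): [(0, 0) (6.3814, 0) (21.5998, 58.883) (2.6576, 93) (0, 93)]  |A|=1237.6057
4. ⊥bis P5·P2 via (7.88,38.485): [(0, 41.2964) (15.6147, 35.7254) (21.5998, 58.883) (2.6576, 93) (0, 93)]  |A|=801.2
5. ⊥bis P5·P3 via (37.5,47.89): [(0, 41.2964) (15.6147, 35.7254) (21.5998, 58.883) (2.6576, 93) (0, 93)]  |A|=801.2
6. ⊥bis P5·P4 via (33.58,52.995): [(0, 41.2964) (15.6147, 35.7254) (21.5998, 58.883) (2.6576, 93) (0, 93)]  |A|=801.2
7. ⊥bis P5·P6 via (11.145,25.88): [(0, 41.2964) (15.6147, 35.7254) (21.5998, 58.883) (2.6576, 93) (0, 93)]  |A|=801.2
8. ⊥bis P5·P7 via (39.605,62.6): [(0, 41.2964) (15.6147, 35.7254) (21.5998, 58.883) (2.6576, 93) (0, 93)]  |A|=801.2
9. ⊥bis P5·P8 via (14.115,64.415): [(0, 66.9531) (0, 41.2964) (15.6147, 35.7254) (21.5998, 58.883) (19.0179, 63.5334)]  |A|=514.3662
10. ⊥bis P5·P9 via (28.055,45.11): [(0, 66.9531) (0, 41.2964) (15.6147, 35.7254) (21.5998, 58.883) (19.0179, 63.5334)]  |A|=514.3662
11. canonical 5-gon: [(0, 66.9531) (0, 41.2964) (15.6147, 35.7254) (21.5998, 58.883) (19.0179, 63.5334)]
12. shoelace: 514.3662

Area of P5's cell: 514.3662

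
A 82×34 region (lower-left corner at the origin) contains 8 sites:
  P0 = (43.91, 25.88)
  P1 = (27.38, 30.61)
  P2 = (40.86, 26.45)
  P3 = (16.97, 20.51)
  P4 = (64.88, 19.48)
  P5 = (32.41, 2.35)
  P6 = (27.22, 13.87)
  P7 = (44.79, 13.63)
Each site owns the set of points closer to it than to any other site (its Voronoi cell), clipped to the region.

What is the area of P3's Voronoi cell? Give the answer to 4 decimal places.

Area of P3's cell: 635.5099

1. box [0,82]×[0,34]: [(0, 0) (82, 0) (82, 34) (0, 34)]
2. ⊥bis P3·P0 via (30.44,23.195): [(0, 0) (35.0635, 0) (28.2862, 34) (0, 34)]  |A|=1076.9453
3. ⊥bis P3·P1 via (22.175,25.56): [(0, 0) (35.0635, 0) (31.9838, 15.4501) (13.9863, 34) (0, 34)]  |A|=944.3148
4. ⊥bis P3·P2 via (28.915,23.48): [(0, 0) (34.7531, 0) (30.5421, 16.9361) (13.9863, 34) (0, 34)]  |A|=932.8367
5. ⊥bis P3·P4 via (40.925,19.995): [(0, 0) (34.7531, 0) (30.5421, 16.9361) (13.9863, 34) (0, 34)]  |A|=932.8367
6. ⊥bis P3·P5 via (24.69,11.43): [(0, 0) (11.2464, 0) (30.651, 16.4981) (30.5421, 16.9361) (13.9863, 34) (0, 34)]  |A|=738.9289
7. ⊥bis P3·P6 via (22.095,17.19): [(0, 0) (10.9592, 0) (25.3783, 22.2584) (13.9863, 34) (0, 34)]  |A|=635.5099
8. ⊥bis P3·P7 via (30.88,17.07): [(0, 0) (10.9592, 0) (25.3783, 22.2584) (13.9863, 34) (0, 34)]  |A|=635.5099
9. canonical 5-gon: [(0, 0) (10.9592, 0) (25.3783, 22.2584) (13.9863, 34) (0, 34)]
10. shoelace: 635.5099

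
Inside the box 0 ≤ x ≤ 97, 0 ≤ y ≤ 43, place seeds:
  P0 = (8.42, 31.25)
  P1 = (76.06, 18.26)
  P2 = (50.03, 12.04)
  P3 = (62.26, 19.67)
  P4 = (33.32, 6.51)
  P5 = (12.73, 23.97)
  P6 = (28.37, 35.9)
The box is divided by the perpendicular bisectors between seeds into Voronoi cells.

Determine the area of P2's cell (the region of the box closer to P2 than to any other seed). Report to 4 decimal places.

1. box [0,97]×[0,43]: [(0, 0) (97, 0) (97, 43) (0, 43)]
2. ⊥bis P2·P0 via (29.225,21.645): [(19.2322, 0) (97, 0) (97, 43) (39.0839, 43)]  |A|=2917.2035
3. ⊥bis P2·P1 via (63.045,15.15): [(19.2322, 0) (66.6652, 0) (56.3901, 43) (39.0839, 43)]  |A|=1391.8918
4. ⊥bis P2·P3 via (56.145,15.855): [(19.2322, 0) (66.0365, 0) (39.2099, 43) (39.0839, 43)]  |A|=1009.002
5. ⊥bis P2·P4 via (41.675,9.275): [(34.0923, 32.1878) (44.7445, 0) (66.0365, 0) (39.2099, 43) (39.0839, 43)]  |A|=598.4106
6. ⊥bis P2·P5 via (31.38,18.005): [(35.0198, 29.3851) (44.7445, 0) (66.0365, 0) (39.3186, 42.8257)]  |A|=584.4382
7. ⊥bis P2·P6 via (39.2,23.97): [(37.3636, 22.3029) (44.7445, 0) (66.0365, 0) (46.7859, 30.8565)]  |A|=465.1392
8. canonical 4-gon: [(37.3636, 22.3029) (44.7445, 0) (66.0365, 0) (46.7859, 30.8565)]
9. shoelace: 465.1392

Area of P2's cell: 465.1392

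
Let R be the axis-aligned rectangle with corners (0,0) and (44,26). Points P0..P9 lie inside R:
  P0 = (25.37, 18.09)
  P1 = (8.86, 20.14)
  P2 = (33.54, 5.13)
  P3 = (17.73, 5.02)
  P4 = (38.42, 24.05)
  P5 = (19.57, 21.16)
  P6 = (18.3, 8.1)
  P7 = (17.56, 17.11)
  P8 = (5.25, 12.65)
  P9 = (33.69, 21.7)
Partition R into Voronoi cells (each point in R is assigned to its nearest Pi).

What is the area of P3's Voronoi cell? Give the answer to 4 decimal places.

1. box [0,44]×[0,26]: [(0, 0) (44, 0) (44, 26) (0, 26)]
2. ⊥bis P3·P0 via (21.55,11.555): [(0, 24.1519) (0, 0) (41.3175, 0)]  |A|=498.9491
3. ⊥bis P3·P1 via (13.295,12.58): [(16.5399, 14.4836) (0, 4.7806) (0, 0) (41.3175, 0)]  |A|=338.7489
4. ⊥bis P3·P2 via (25.635,5.075): [(25.6064, 9.1838) (16.5399, 14.4836) (0, 4.7806) (0, 0) (25.6703, 0)]  |A|=266.8982
5. ⊥bis P3·P4 via (28.075,14.535): [(25.6064, 9.1838) (16.5399, 14.4836) (0, 4.7806) (0, 0) (25.6703, 0)]  |A|=266.8982
6. ⊥bis P3·P5 via (18.65,13.09): [(25.6064, 9.1838) (18.9904, 13.0512) (14.8942, 13.5182) (0, 4.7806) (0, 0) (25.6703, 0)]  |A|=264.5366
7. ⊥bis P3·P6 via (18.015,6.56): [(25.6345, 5.1499) (6.626, 8.6677) (0, 4.7806) (0, 0) (25.6703, 0)]  |A|=175.9724
8. ⊥bis P3·P7 via (17.645,11.065): [(25.6345, 5.1499) (6.626, 8.6677) (0, 4.7806) (0, 0) (25.6703, 0)]  |A|=175.9724
9. ⊥bis P3·P8 via (11.49,8.835): [(25.6345, 5.1499) (10.9037, 7.876) (6.0885, 0) (25.6703, 0)]  |A|=114.9959
10. ⊥bis P3·P9 via (25.71,13.36): [(25.6345, 5.1499) (10.9037, 7.876) (6.0885, 0) (25.6703, 0)]  |A|=114.9959
11. canonical 4-gon: [(25.6345, 5.1499) (10.9037, 7.876) (6.0885, 0) (25.6703, 0)]
12. shoelace: 114.9959

Area of P3's cell: 114.9959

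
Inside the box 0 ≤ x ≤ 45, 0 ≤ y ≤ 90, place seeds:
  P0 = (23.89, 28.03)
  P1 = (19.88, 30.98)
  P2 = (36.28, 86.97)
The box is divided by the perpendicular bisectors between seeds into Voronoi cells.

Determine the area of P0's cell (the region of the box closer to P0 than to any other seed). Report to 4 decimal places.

Area of P0's cell: 1351.6526

1. box [0,45]×[0,90]: [(0, 0) (45, 0) (45, 90) (0, 90)]
2. ⊥bis P0·P1 via (21.885,29.505): [(0.1793, 0) (45, 0) (45, 60.9257)]  |A|=1365.3661
3. ⊥bis P0·P2 via (30.085,57.5): [(40.8197, 55.2434) (0.1793, 0) (45, 0) (45, 54.3647)]  |A|=1351.6526
4. canonical 4-gon: [(40.8197, 55.2434) (0.1793, 0) (45, 0) (45, 54.3647)]
5. shoelace: 1351.6526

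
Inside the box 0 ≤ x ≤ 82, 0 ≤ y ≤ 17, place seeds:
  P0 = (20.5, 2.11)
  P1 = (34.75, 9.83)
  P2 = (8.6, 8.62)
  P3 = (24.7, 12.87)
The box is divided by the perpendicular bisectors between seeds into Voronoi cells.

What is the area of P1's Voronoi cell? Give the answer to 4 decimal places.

1. box [0,82]×[0,17]: [(0, 0) (82, 0) (82, 17) (0, 17)]
2. ⊥bis P1·P0 via (27.625,5.97): [(30.8593, 0) (82, 0) (82, 17) (21.6494, 17)]  |A|=947.6759
3. ⊥bis P1·P2 via (21.675,9.225): [(30.8593, 0) (82, 0) (82, 17) (21.6494, 17)]  |A|=947.6759
4. ⊥bis P1·P3 via (29.725,11.35): [(27.9283, 5.4102) (30.8593, 0) (82, 0) (82, 17) (31.4341, 17)]  |A|=890.975
5. canonical 5-gon: [(27.9283, 5.4102) (30.8593, 0) (82, 0) (82, 17) (31.4341, 17)]
6. shoelace: 890.975

Area of P1's cell: 890.9750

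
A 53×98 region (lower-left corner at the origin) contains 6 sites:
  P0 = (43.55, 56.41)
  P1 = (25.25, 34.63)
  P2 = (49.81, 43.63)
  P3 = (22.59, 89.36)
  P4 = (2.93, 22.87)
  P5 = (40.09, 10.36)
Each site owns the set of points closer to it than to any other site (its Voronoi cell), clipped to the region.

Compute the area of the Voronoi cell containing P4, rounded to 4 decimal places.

1. box [0,53]×[0,98]: [(0, 0) (53, 0) (53, 98) (0, 98)]
2. ⊥bis P4·P0 via (23.24,39.64): [(0, 67.7858) (0, 0) (53, 0) (53, 3.5979)]  |A|=1891.6677
3. ⊥bis P4·P1 via (14.09,28.75): [(0, 55.4922) (0, 0) (29.2378, 0)]  |A|=811.237
4. ⊥bis P4·P2 via (26.37,33.25): [(0, 55.4922) (0, 0) (29.2378, 0)]  |A|=811.237
5. ⊥bis P4·P3 via (12.76,56.115): [(0, 55.4922) (0, 0) (29.2378, 0)]  |A|=811.237
6. ⊥bis P4·P5 via (21.51,16.615): [(21.1099, 15.4265) (0, 55.4922) (0, 0) (15.9165, 0)]  |A|=708.4861
7. canonical 4-gon: [(21.1099, 15.4265) (0, 55.4922) (0, 0) (15.9165, 0)]
8. shoelace: 708.4861

Area of P4's cell: 708.4861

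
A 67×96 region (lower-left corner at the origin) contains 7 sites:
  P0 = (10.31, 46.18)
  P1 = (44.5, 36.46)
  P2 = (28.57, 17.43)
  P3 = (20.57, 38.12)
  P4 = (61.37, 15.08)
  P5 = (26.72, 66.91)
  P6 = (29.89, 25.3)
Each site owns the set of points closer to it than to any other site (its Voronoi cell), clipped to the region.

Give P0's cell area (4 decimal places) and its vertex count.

Area of P0's cell: 574.5228 (3 vertices)

1. box [0,67]×[0,96]: [(0, 0) (67, 0) (67, 96) (0, 96)]
2. ⊥bis P0·P1 via (27.405,41.32): [(0, 0) (15.658, 0) (42.9502, 96) (0, 96)]  |A|=2813.1918
3. ⊥bis P0·P2 via (19.44,31.805): [(0, 19.4581) (25.859, 35.8819) (42.9502, 96) (0, 96)]  |A|=2280.6899
4. ⊥bis P0·P3 via (15.44,42.15): [(0, 22.4956) (34.5605, 66.4896) (42.9502, 96) (0, 96)]  |A|=1903.9154
5. ⊥bis P0·P4 via (35.84,30.63): [(0, 22.4956) (34.5605, 66.4896) (42.9502, 96) (0, 96)]  |A|=1903.9154
6. ⊥bis P0·P5 via (18.515,56.545): [(0, 71.2016) (0, 22.4956) (23.5915, 52.5264)]  |A|=574.5228
7. ⊥bis P0·P6 via (20.1,35.74): [(0, 71.2016) (0, 22.4956) (23.5915, 52.5264)]  |A|=574.5228
8. canonical 3-gon: [(0, 71.2016) (0, 22.4956) (23.5915, 52.5264)]
9. shoelace: 574.5228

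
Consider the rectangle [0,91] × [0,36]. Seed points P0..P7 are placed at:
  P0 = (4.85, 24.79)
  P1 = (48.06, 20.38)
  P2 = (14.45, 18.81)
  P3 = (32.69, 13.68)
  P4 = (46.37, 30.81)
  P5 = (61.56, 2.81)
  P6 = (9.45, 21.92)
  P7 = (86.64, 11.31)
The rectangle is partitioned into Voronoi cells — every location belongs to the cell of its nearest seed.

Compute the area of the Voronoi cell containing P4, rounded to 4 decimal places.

Area of P4's cell: 401.4213

1. box [0,91]×[0,36]: [(0, 0) (91, 0) (91, 36) (0, 36)]
2. ⊥bis P4·P0 via (25.61,27.8): [(29.6407, 0) (91, 0) (91, 36) (24.4211, 36)]  |A|=2302.8874
3. ⊥bis P4·P1 via (47.215,25.595): [(26.4183, 22.2253) (91, 32.6896) (91, 36) (24.4211, 36)]  |A|=565.4496
4. ⊥bis P4·P2 via (30.41,24.81): [(31.0967, 22.9833) (91, 32.6896) (91, 36) (26.2032, 36)]  |A|=520.8716
5. ⊥bis P4·P3 via (39.53,22.245): [(27.8752, 31.5525) (37.339, 23.9948) (91, 32.6896) (91, 36) (26.2032, 36)]  |A|=492.497
6. ⊥bis P4·P5 via (53.965,16.81): [(27.8752, 31.5525) (37.339, 23.9948) (79.9297, 30.8958) (89.3383, 36) (26.2032, 36)]  |A|=469.9325
7. ⊥bis P4·P6 via (27.91,26.365): [(27.8752, 31.5525) (37.339, 23.9948) (79.9297, 30.8958) (89.3383, 36) (26.2032, 36)]  |A|=469.9325
8. ⊥bis P4·P7 via (66.505,21.06): [(27.8752, 31.5525) (37.339, 23.9948) (70.5303, 29.3728) (73.7394, 36) (26.2032, 36)]  |A|=401.4213
9. canonical 5-gon: [(27.8752, 31.5525) (37.339, 23.9948) (70.5303, 29.3728) (73.7394, 36) (26.2032, 36)]
10. shoelace: 401.4213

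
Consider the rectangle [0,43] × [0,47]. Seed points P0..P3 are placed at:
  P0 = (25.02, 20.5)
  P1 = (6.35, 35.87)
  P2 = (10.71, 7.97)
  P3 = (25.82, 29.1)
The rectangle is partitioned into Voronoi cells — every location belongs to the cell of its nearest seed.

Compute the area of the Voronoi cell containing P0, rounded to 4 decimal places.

Area of P0's cell: 570.4980

1. box [0,43]×[0,47]: [(0, 0) (43, 0) (43, 47) (0, 47)]
2. ⊥bis P0·P1 via (15.685,28.185): [(0, 9.1324) (0, 0) (43, 0) (43, 47) (31.1744, 47)]  |A|=1430.7502
3. ⊥bis P0·P2 via (17.865,14.235): [(10.8223, 22.2782) (30.3293, 0) (43, 0) (43, 47) (31.1744, 47)]  |A|=1043.492
4. ⊥bis P0·P3 via (25.42,24.8): [(13.789, 25.882) (10.8223, 22.2782) (30.3293, 0) (43, 0) (43, 23.1647)]  |A|=570.498
5. canonical 5-gon: [(13.789, 25.882) (10.8223, 22.2782) (30.3293, 0) (43, 0) (43, 23.1647)]
6. shoelace: 570.498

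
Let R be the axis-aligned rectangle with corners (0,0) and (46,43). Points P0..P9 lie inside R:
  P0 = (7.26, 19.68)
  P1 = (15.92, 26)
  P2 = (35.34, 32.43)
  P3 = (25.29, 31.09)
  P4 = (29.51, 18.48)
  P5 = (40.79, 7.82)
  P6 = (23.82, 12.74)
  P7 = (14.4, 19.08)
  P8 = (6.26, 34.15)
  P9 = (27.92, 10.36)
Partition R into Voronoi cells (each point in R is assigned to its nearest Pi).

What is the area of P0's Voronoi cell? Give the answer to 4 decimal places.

1. box [0,46]×[0,43]: [(0, 0) (46, 0) (46, 43) (0, 43)]
2. ⊥bis P0·P1 via (11.59,22.84): [(0, 38.7212) (0, 0) (28.2585, 0)]  |A|=547.1011
3. ⊥bis P0·P2 via (21.3,26.055): [(0, 38.7212) (0, 0) (28.2585, 0)]  |A|=547.1011
4. ⊥bis P0·P3 via (16.275,25.385): [(0, 38.7212) (0, 0) (28.2585, 0)]  |A|=547.1011
5. ⊥bis P0·P4 via (18.385,19.08): [(18.1062, 13.9111) (0, 38.7212) (0, 0) (17.356, 0)]  |A|=471.2682
6. ⊥bis P0·P5 via (24.025,13.75): [(18.1062, 13.9111) (0, 38.7212) (0, 0) (17.356, 0)]  |A|=471.2682
7. ⊥bis P0·P6 via (15.54,16.21): [(15.8641, 16.9834) (0, 38.7212) (0, 0) (8.7467, 0)]  |A|=381.4131
8. ⊥bis P0·P7 via (10.83,19.38): [(9.3155, 1.3573) (11.1692, 23.4166) (0, 38.7212) (0, 0) (8.7467, 0)]  |A|=323.6672
9. ⊥bis P0·P8 via (6.76,26.915): [(9.3155, 1.3573) (11.1692, 23.4166) (8.527, 27.0371) (0, 26.4478) (0, 0) (8.7467, 0)]  |A|=271.3397
10. ⊥bis P0·P9 via (17.59,15.02): [(9.3155, 1.3573) (11.1692, 23.4166) (8.527, 27.0371) (0, 26.4478) (0, 0) (8.7467, 0)]  |A|=271.3397
11. canonical 6-gon: [(9.3155, 1.3573) (11.1692, 23.4166) (8.527, 27.0371) (0, 26.4478) (0, 0) (8.7467, 0)]
12. shoelace: 271.3397

Area of P0's cell: 271.3397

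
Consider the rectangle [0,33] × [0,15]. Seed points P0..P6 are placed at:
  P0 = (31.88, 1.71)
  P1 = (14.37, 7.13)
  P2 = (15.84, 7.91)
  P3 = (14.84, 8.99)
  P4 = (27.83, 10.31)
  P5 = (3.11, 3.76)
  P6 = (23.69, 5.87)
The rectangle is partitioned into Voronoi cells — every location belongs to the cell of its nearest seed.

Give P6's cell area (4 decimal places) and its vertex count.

1. box [0,33]×[0,15]: [(0, 0) (33, 0) (33, 15) (0, 15)]
2. ⊥bis P6·P0 via (27.785,3.79): [(0, 0) (25.8599, 0) (33, 14.057) (33, 15) (0, 15)]  |A|=444.8158
3. ⊥bis P6·P1 via (19.03,6.5): [(18.1512, 0) (25.8599, 0) (33, 14.057) (33, 15) (20.1791, 15)]  |A|=157.3379
4. ⊥bis P6·P2 via (19.765,6.89): [(18.3429, 1.4178) (18.1512, 0) (25.8599, 0) (33, 14.057) (33, 15) (21.8726, 15)]  |A|=145.8377
5. ⊥bis P6·P3 via (19.265,7.43): [(21.701, 14.3398) (18.3429, 1.4178) (18.1512, 0) (25.8599, 0) (33, 14.057) (33, 15) (21.9337, 15)]  |A|=145.8175
6. ⊥bis P6·P4 via (25.76,8.09): [(21.1853, 12.3556) (18.3429, 1.4178) (18.1512, 0) (25.8599, 0) (28.6163, 5.4267)]  |A|=78.3013
7. ⊥bis P6·P5 via (13.4,4.815): [(21.1853, 12.3556) (18.3429, 1.4178) (18.1512, 0) (25.8599, 0) (28.6163, 5.4267)]  |A|=78.3013
8. canonical 5-gon: [(21.1853, 12.3556) (18.3429, 1.4178) (18.1512, 0) (25.8599, 0) (28.6163, 5.4267)]
9. shoelace: 78.3013

Area of P6's cell: 78.3013 (5 vertices)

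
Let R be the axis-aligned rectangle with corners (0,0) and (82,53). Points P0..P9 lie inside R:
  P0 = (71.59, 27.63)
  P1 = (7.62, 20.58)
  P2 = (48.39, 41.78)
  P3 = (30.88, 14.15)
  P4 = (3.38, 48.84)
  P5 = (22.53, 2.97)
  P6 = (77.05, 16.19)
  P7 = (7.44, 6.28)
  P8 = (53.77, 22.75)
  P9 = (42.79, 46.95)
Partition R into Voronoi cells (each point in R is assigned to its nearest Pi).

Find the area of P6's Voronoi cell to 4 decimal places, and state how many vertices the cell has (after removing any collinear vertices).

Area of P6's cell: 411.4926 (4 vertices)

1. box [0,82]×[0,53]: [(0, 0) (82, 0) (82, 53) (0, 53)]
2. ⊥bis P6·P0 via (74.32,21.91): [(28.4133, 0) (82, 0) (82, 25.5755)]  |A|=685.2517
3. ⊥bis P6·P1 via (42.335,18.385): [(41.5696, 6.2791) (41.1725, 0) (82, 0) (82, 25.5755)]  |A|=645.1935
4. ⊥bis P6·P2 via (62.72,28.985): [(43.0974, 7.0083) (41.5027, 5.2223) (41.1725, 0) (82, 0) (82, 25.5755)]  |A|=644.4106
5. ⊥bis P6·P3 via (53.965,15.17): [(54.0937, 12.2566) (54.6353, 0) (82, 0) (82, 25.5755)]  |A|=524.5563
6. ⊥bis P6·P4 via (40.215,32.515): [(54.0937, 12.2566) (54.6353, 0) (82, 0) (82, 25.5755)]  |A|=524.5563
7. ⊥bis P6·P5 via (49.79,9.58): [(54.0937, 12.2566) (54.6353, 0) (82, 0) (82, 25.5755)]  |A|=524.5563
8. ⊥bis P6·P7 via (42.245,11.235): [(54.0937, 12.2566) (54.6353, 0) (82, 0) (82, 25.5755)]  |A|=524.5563
9. ⊥bis P6·P8 via (65.41,19.47): [(64.8199, 17.3759) (59.9236, 0) (82, 0) (82, 25.5755)]  |A|=411.4926
10. ⊥bis P6·P9 via (59.92,31.57): [(64.8199, 17.3759) (59.9236, 0) (82, 0) (82, 25.5755)]  |A|=411.4926
11. canonical 4-gon: [(64.8199, 17.3759) (59.9236, 0) (82, 0) (82, 25.5755)]
12. shoelace: 411.4926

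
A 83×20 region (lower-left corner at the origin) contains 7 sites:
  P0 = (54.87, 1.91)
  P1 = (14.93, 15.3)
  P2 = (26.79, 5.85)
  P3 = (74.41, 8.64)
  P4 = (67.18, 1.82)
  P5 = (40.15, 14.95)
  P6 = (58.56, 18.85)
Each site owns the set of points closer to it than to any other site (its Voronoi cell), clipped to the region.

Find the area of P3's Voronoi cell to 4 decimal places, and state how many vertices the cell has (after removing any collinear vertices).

Area of P3's cell: 275.3898 (5 vertices)

1. box [0,83]×[0,20]: [(0, 0) (83, 0) (83, 20) (0, 20)]
2. ⊥bis P3·P0 via (64.64,5.275): [(66.4568, 0) (83, 0) (83, 20) (59.5684, 20)]  |A|=399.7479
3. ⊥bis P3·P1 via (44.67,11.97): [(66.4568, 0) (83, 0) (83, 20) (59.5684, 20)]  |A|=399.7479
4. ⊥bis P3·P2 via (50.6,7.245): [(66.4568, 0) (83, 0) (83, 20) (59.5684, 20)]  |A|=399.7479
5. ⊥bis P3·P4 via (70.795,5.23): [(61.1246, 15.4818) (75.7284, 0) (83, 0) (83, 20) (59.5684, 20)]  |A|=327.9774
6. ⊥bis P3·P5 via (57.28,11.795): [(61.1246, 15.4818) (75.7284, 0) (83, 0) (83, 20) (59.5684, 20)]  |A|=327.9774
7. ⊥bis P3·P6 via (66.485,13.745): [(64.9746, 11.4003) (75.7284, 0) (83, 0) (83, 20) (70.5142, 20)]  |A|=275.3898
8. canonical 5-gon: [(64.9746, 11.4003) (75.7284, 0) (83, 0) (83, 20) (70.5142, 20)]
9. shoelace: 275.3898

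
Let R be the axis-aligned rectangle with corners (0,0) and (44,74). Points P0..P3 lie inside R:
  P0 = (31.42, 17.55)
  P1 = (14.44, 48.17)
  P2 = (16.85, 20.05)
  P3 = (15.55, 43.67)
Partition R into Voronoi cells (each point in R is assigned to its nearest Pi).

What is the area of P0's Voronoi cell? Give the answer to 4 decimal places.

1. box [0,44]×[0,74]: [(0, 0) (44, 0) (44, 74) (0, 74)]
2. ⊥bis P0·P1 via (22.93,32.86): [(0, 20.1444) (0, 0) (44, 0) (44, 44.5441)]  |A|=1423.1482
3. ⊥bis P0·P2 via (24.135,18.8): [(26.9279, 35.077) (20.9092, 0) (44, 0) (44, 44.5441)]  |A|=785.2092
4. ⊥bis P0·P3 via (23.485,30.61): [(26.4729, 32.4254) (20.9092, 0) (44, 0) (44, 43.0745)]  |A|=751.8495
5. canonical 4-gon: [(26.4729, 32.4254) (20.9092, 0) (44, 0) (44, 43.0745)]
6. shoelace: 751.8495

Area of P0's cell: 751.8495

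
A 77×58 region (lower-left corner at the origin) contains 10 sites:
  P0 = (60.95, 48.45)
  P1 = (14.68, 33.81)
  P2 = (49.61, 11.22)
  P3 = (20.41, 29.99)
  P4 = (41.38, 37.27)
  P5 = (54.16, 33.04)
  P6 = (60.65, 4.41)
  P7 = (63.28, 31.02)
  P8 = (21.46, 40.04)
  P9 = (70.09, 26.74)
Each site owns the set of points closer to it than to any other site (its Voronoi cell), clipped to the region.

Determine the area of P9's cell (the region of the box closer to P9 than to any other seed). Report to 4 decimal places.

1. box [0,77]×[0,58]: [(0, 0) (77, 0) (77, 58) (0, 58)]
2. ⊥bis P9·P0 via (65.52,37.595): [(0, 10.0108) (0, 0) (77, 0) (77, 42.4281)]  |A|=2018.899
3. ⊥bis P9·P1 via (42.385,30.275): [(42.0587, 27.7177) (38.5221, 0) (77, 0) (77, 42.4281)]  |A|=1274.5065
4. ⊥bis P9·P2 via (59.85,18.98): [(50.5268, 31.2828) (74.2333, 0) (77, 0) (77, 42.4281)]  |A|=604.8798
5. ⊥bis P9·P3 via (45.25,28.365): [(50.5268, 31.2828) (74.2333, 0) (77, 0) (77, 42.4281)]  |A|=604.8798
6. ⊥bis P9·P4 via (55.735,32.005): [(56.3728, 33.744) (53.8579, 26.8871) (74.2333, 0) (77, 0) (77, 42.4281)]  |A|=587.9318
7. ⊥bis P9·P5 via (62.125,29.89): [(65.1027, 37.4193) (58.5097, 20.7486) (74.2333, 0) (77, 0) (77, 42.4281)]  |A|=503.6131
8. ⊥bis P9·P6 via (65.37,15.575): [(65.1027, 37.4193) (58.5097, 20.7486) (61.0447, 17.4035) (77, 10.6584) (77, 42.4281)]  |A|=394.5084
9. ⊥bis P9·P7 via (66.685,28.88): [(74.5521, 41.3976) (60.1851, 18.5378) (61.0447, 17.4035) (77, 10.6584) (77, 42.4281)]  |A|=293.8283
10. ⊥bis P9·P8 via (45.775,33.39): [(74.5521, 41.3976) (60.1851, 18.5378) (61.0447, 17.4035) (77, 10.6584) (77, 42.4281)]  |A|=293.8283
11. canonical 5-gon: [(74.5521, 41.3976) (60.1851, 18.5378) (61.0447, 17.4035) (77, 10.6584) (77, 42.4281)]
12. shoelace: 293.8283

Area of P9's cell: 293.8283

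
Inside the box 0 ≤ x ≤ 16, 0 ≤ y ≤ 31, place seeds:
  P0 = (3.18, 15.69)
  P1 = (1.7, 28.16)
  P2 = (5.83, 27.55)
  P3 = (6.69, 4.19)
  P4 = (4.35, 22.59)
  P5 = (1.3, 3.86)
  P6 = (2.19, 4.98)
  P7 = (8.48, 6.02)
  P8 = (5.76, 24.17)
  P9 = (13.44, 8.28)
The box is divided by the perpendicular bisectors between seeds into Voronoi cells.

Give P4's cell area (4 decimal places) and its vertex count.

1. box [0,16]×[0,31]: [(0, 0) (16, 0) (16, 31) (0, 31)]
2. ⊥bis P4·P0 via (3.765,19.14): [(0, 19.7784) (16, 17.0654) (16, 31) (0, 31)]  |A|=201.2497
3. ⊥bis P4·P1 via (3.025,25.375): [(0, 23.9358) (0, 19.7784) (16, 17.0654) (16, 31) (14.8481, 31)]  |A|=148.8048
4. ⊥bis P4·P2 via (5.09,25.07): [(3.4269, 25.5662) (0, 23.9358) (0, 19.7784) (16, 17.0654) (16, 21.8146)]  |A|=87.931
5. ⊥bis P4·P3 via (5.52,13.39): [(3.4269, 25.5662) (0, 23.9358) (0, 19.7784) (16, 17.0654) (16, 21.8146)]  |A|=87.931
6. ⊥bis P4·P5 via (2.825,13.225): [(3.4269, 25.5662) (0, 23.9358) (0, 19.7784) (16, 17.0654) (16, 21.8146)]  |A|=87.931
7. ⊥bis P4·P6 via (3.27,13.785): [(3.4269, 25.5662) (0, 23.9358) (0, 19.7784) (16, 17.0654) (16, 21.8146)]  |A|=87.931
8. ⊥bis P4·P7 via (6.415,14.305): [(3.4269, 25.5662) (0, 23.9358) (0, 19.7784) (16, 17.0654) (16, 21.8146)]  |A|=87.931
9. ⊥bis P4·P8 via (5.055,23.38): [(2.8909, 25.3112) (0, 23.9358) (0, 19.7784) (11.2234, 17.8753)]  |A|=39.8086
10. ⊥bis P4·P9 via (8.895,15.435): [(2.8909, 25.3112) (0, 23.9358) (0, 19.7784) (11.2234, 17.8753)]  |A|=39.8086
11. canonical 4-gon: [(2.8909, 25.3112) (0, 23.9358) (0, 19.7784) (11.2234, 17.8753)]
12. shoelace: 39.8086

Area of P4's cell: 39.8086 (4 vertices)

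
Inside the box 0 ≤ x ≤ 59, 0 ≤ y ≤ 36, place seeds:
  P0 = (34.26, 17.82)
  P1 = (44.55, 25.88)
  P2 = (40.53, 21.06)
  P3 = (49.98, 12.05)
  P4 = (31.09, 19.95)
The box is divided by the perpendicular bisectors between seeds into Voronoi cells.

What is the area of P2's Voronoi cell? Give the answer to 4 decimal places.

1. box [0,59]×[0,36]: [(0, 0) (59, 0) (59, 36) (0, 36)]
2. ⊥bis P2·P0 via (37.395,19.44): [(47.4406, 0) (59, 0) (59, 36) (28.8377, 36)]  |A|=750.9919
3. ⊥bis P2·P1 via (42.54,23.47): [(29.8384, 34.0635) (47.4406, 0) (59, 0) (59, 9.742)]  |A|=338.9231
4. ⊥bis P2·P3 via (45.255,16.555): [(47.725, 19.1456) (29.8384, 34.0635) (41.1245, 12.2228)]  |A|=111.1457
5. ⊥bis P2·P4 via (35.81,20.505): [(47.725, 19.1456) (34.6917, 30.0157) (35.5052, 23.0971) (41.1245, 12.2228)]  |A|=96.0031
6. canonical 4-gon: [(47.725, 19.1456) (34.6917, 30.0157) (35.5052, 23.0971) (41.1245, 12.2228)]
7. shoelace: 96.0031

Area of P2's cell: 96.0031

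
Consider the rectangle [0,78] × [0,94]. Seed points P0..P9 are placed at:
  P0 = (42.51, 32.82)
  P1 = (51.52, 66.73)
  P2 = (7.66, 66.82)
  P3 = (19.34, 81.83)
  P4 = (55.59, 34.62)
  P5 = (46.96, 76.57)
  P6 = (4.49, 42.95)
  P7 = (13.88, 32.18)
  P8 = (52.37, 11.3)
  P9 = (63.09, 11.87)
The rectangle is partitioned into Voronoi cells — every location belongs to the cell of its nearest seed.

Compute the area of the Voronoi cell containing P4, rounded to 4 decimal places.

Area of P4's cell: 786.4310

1. box [0,78]×[0,94]: [(0, 0) (78, 0) (78, 94) (0, 94)]
2. ⊥bis P4·P0 via (49.05,33.72): [(53.6904, 0) (78, 0) (78, 94) (40.7546, 94)]  |A|=2893.0872
3. ⊥bis P4·P1 via (53.555,50.675): [(46.834, 49.8231) (53.6904, 0) (78, 0) (78, 53.7734)]  |A|=1443.5429
4. ⊥bis P4·P2 via (31.625,50.72): [(46.834, 49.8231) (53.6904, 0) (78, 0) (78, 53.7734)]  |A|=1443.5429
5. ⊥bis P4·P3 via (37.465,58.225): [(46.834, 49.8231) (53.6904, 0) (78, 0) (78, 53.7734)]  |A|=1443.5429
6. ⊥bis P4·P5 via (51.275,55.595): [(46.834, 49.8231) (53.6904, 0) (78, 0) (78, 53.7734)]  |A|=1443.5429
7. ⊥bis P4·P6 via (30.04,38.785): [(46.834, 49.8231) (53.6904, 0) (78, 0) (78, 53.7734)]  |A|=1443.5429
8. ⊥bis P4·P7 via (34.735,33.4): [(46.834, 49.8231) (53.6904, 0) (78, 0) (78, 53.7734)]  |A|=1443.5429
9. ⊥bis P4·P8 via (53.98,22.96): [(46.834, 49.8231) (50.4639, 23.4455) (78, 19.6433) (78, 53.7734)]  |A|=888.1168
10. ⊥bis P4·P9 via (59.34,23.245): [(46.834, 49.8231) (50.4639, 23.4455) (57.1484, 22.5225) (78, 29.3966) (78, 53.7734)]  |A|=786.431
11. canonical 5-gon: [(46.834, 49.8231) (50.4639, 23.4455) (57.1484, 22.5225) (78, 29.3966) (78, 53.7734)]
12. shoelace: 786.431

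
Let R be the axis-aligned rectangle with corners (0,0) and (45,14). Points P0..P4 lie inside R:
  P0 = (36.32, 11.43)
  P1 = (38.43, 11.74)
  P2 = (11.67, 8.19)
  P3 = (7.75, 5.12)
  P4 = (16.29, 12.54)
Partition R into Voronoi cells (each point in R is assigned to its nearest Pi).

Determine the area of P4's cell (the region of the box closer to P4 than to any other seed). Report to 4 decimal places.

Area of P4's cell: 124.3256

1. box [0,45]×[0,14]: [(0, 0) (45, 0) (45, 14) (0, 14)]
2. ⊥bis P4·P0 via (26.305,11.985): [(0, 0) (25.6408, 0) (26.4167, 14) (0, 14)]  |A|=364.4025
3. ⊥bis P4·P1 via (27.36,12.14): [(0, 0) (25.6408, 0) (26.4167, 14) (0, 14)]  |A|=364.4025
4. ⊥bis P4·P2 via (13.98,10.365): [(23.7393, 0) (25.6408, 0) (26.4167, 14) (10.5574, 14)]  |A|=124.3256
5. ⊥bis P4·P3 via (12.02,8.83): [(23.7393, 0) (25.6408, 0) (26.4167, 14) (10.5574, 14)]  |A|=124.3256
6. canonical 4-gon: [(23.7393, 0) (25.6408, 0) (26.4167, 14) (10.5574, 14)]
7. shoelace: 124.3256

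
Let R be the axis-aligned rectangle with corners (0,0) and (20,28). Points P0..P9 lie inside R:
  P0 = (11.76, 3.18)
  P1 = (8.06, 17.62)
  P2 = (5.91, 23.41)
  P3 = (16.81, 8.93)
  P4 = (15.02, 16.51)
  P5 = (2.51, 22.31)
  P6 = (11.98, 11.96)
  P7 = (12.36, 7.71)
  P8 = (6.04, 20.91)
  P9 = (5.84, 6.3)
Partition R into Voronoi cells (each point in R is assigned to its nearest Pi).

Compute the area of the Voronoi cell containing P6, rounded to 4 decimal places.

Area of P6's cell: 36.0572

1. box [0,20]×[0,28]: [(0, 0) (20, 0) (20, 28) (0, 28)]
2. ⊥bis P6·P0 via (11.87,7.57): [(0, 7.8674) (20, 7.3663) (20, 28) (0, 28)]  |A|=407.6629
3. ⊥bis P6·P1 via (10.02,14.79): [(0.0238, 7.8668) (20, 7.3663) (20, 21.7019)]  |A|=143.186
4. ⊥bis P6·P2 via (8.945,17.685): [(0.0238, 7.8668) (20, 7.3663) (20, 21.7019)]  |A|=143.186
5. ⊥bis P6·P3 via (14.395,10.445): [(0.0238, 7.8668) (12.5803, 7.5522) (20, 19.3797) (20, 21.7019)]  |A|=98.6179
6. ⊥bis P6·P4 via (13.5,14.235): [(11.3209, 15.691) (0.0238, 7.8668) (12.5803, 7.5522) (15.806, 12.6943)]  |A|=67.2637
7. ⊥bis P6·P5 via (7.245,17.135): [(11.3209, 15.691) (0.0238, 7.8668) (12.5803, 7.5522) (15.806, 12.6943)]  |A|=67.2637
8. ⊥bis P6·P7 via (12.17,9.835): [(11.3209, 15.691) (1.4863, 8.8798) (14.1218, 10.0095) (15.806, 12.6943)]  |A|=46.0204
9. ⊥bis P6·P8 via (9.01,16.435): [(11.3209, 15.691) (1.4863, 8.8798) (14.1218, 10.0095) (15.806, 12.6943)]  |A|=46.0204
10. ⊥bis P6·P9 via (8.91,9.13): [(11.3209, 15.691) (6.1581, 12.1153) (8.5578, 9.512) (14.1218, 10.0095) (15.806, 12.6943)]  |A|=36.0572
11. canonical 5-gon: [(11.3209, 15.691) (6.1581, 12.1153) (8.5578, 9.512) (14.1218, 10.0095) (15.806, 12.6943)]
12. shoelace: 36.0572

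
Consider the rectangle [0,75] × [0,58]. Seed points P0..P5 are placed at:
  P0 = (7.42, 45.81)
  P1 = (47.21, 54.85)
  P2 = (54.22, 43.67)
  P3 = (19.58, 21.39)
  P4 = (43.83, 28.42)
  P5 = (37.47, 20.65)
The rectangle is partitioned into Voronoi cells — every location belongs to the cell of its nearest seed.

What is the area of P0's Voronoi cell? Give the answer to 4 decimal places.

1. box [0,75]×[0,58]: [(0, 0) (75, 0) (75, 58) (0, 58)]
2. ⊥bis P0·P1 via (27.315,50.33): [(0, 0) (38.7496, 0) (25.5724, 58) (0, 58)]  |A|=1865.3393
3. ⊥bis P0·P2 via (30.82,44.74): [(0, 0) (28.7742, 0) (30.4455, 36.5508) (25.5724, 58) (0, 58)]  |A|=1683.0346
4. ⊥bis P0·P3 via (13.5,33.6): [(0, 26.8776) (29.3256, 41.4804) (25.5724, 58) (0, 58)]  |A|=667.5638
5. ⊥bis P0·P4 via (25.625,37.115): [(0, 26.8776) (27.2058, 40.4249) (28.8048, 43.7726) (25.5724, 58) (0, 58)]  |A|=664.8595
6. ⊥bis P0·P5 via (22.445,33.23): [(0, 26.8776) (27.2058, 40.4249) (28.8048, 43.7726) (25.5724, 58) (0, 58)]  |A|=664.8595
7. canonical 5-gon: [(0, 26.8776) (27.2058, 40.4249) (28.8048, 43.7726) (25.5724, 58) (0, 58)]
8. shoelace: 664.8595

Area of P0's cell: 664.8595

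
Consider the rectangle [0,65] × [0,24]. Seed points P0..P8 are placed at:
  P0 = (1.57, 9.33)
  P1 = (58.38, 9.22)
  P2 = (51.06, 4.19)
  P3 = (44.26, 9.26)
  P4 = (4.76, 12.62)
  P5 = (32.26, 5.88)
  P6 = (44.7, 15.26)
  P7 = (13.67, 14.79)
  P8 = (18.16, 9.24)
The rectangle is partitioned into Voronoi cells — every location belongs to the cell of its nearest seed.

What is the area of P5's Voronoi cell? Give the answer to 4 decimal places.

Area of P5's cell: 228.6005

1. box [0,65]×[0,24]: [(0, 0) (65, 0) (65, 24) (0, 24)]
2. ⊥bis P5·P0 via (16.915,7.605): [(16.0601, 0) (65, 0) (65, 24) (18.758, 24)]  |A|=1142.1825
3. ⊥bis P5·P1 via (45.32,7.55): [(16.0601, 0) (46.2854, 0) (43.2165, 24) (18.758, 24)]  |A|=656.2059
4. ⊥bis P5·P2 via (41.66,5.035): [(16.0601, 0) (41.2074, 0) (43.3036, 23.3189) (43.2165, 24) (18.758, 24)]  |A|=596.9986
5. ⊥bis P5·P3 via (38.26,7.57): [(16.0601, 0) (40.3922, 0) (33.6322, 24) (18.758, 24)]  |A|=470.4757
6. ⊥bis P5·P4 via (18.51,9.25): [(16.2429, 0) (40.3922, 0) (33.6322, 24) (22.1251, 24)]  |A|=427.8772
7. ⊥bis P5·P6 via (38.48,10.57): [(16.2429, 0) (40.3922, 0) (36.7799, 12.8247) (28.3535, 24) (22.1251, 24)]  |A|=398.3816
8. ⊥bis P5·P7 via (22.965,10.335): [(18.0115, 0) (40.3922, 0) (36.7799, 12.8247) (29.0633, 23.0586)]  |A|=289.0316
9. ⊥bis P5·P8 via (25.21,7.56): [(28.7451, 22.3946) (23.4085, 0) (40.3922, 0) (36.7799, 12.8247) (29.0633, 23.0586)]  |A|=228.6005
10. canonical 5-gon: [(28.7451, 22.3946) (23.4085, 0) (40.3922, 0) (36.7799, 12.8247) (29.0633, 23.0586)]
11. shoelace: 228.6005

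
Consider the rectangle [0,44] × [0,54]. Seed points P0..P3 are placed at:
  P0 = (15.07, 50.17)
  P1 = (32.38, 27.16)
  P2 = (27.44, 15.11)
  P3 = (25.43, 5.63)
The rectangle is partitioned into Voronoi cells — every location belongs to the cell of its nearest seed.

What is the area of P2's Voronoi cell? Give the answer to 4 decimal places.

Area of P2's cell: 530.2864

1. box [0,44]×[0,54]: [(0, 0) (44, 0) (44, 54) (0, 54)]
2. ⊥bis P2·P0 via (21.255,32.64): [(0, 25.1407) (0, 0) (44, 0) (44, 40.665)]  |A|=1447.7256
3. ⊥bis P2·P1 via (29.91,21.135): [(10.8237, 28.9596) (0, 25.1407) (0, 0) (44, 0) (44, 15.3587)]  |A|=1027.941
4. ⊥bis P2·P3 via (26.435,10.37): [(10.8237, 28.9596) (0, 25.1407) (0, 15.9749) (44, 6.6458) (44, 15.3587)]  |A|=530.2864
5. canonical 5-gon: [(10.8237, 28.9596) (0, 25.1407) (0, 15.9749) (44, 6.6458) (44, 15.3587)]
6. shoelace: 530.2864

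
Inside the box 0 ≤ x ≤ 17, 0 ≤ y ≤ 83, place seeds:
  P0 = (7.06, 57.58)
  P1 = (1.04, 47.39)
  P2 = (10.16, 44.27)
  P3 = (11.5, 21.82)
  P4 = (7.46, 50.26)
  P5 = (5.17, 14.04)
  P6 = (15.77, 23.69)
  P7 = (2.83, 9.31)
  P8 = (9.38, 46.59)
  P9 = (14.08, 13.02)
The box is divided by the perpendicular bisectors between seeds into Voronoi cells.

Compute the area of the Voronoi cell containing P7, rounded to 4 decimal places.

Area of P7's cell: 117.7497

1. box [0,17]×[0,83]: [(0, 0) (17, 0) (17, 83) (0, 83)]
2. ⊥bis P7·P0 via (4.945,33.445): [(0, 33.8783) (0, 0) (17, 0) (17, 32.3886)]  |A|=563.269
3. ⊥bis P7·P1 via (1.935,28.35): [(0, 28.259) (0, 0) (17, 0) (17, 29.0581)]  |A|=487.1961
4. ⊥bis P7·P2 via (6.495,26.79): [(0, 28.1518) (0, 0) (17, 0) (17, 24.5874)]  |A|=448.2835
5. ⊥bis P7·P3 via (7.165,15.565): [(0, 20.5307) (0, 0) (17, 0) (17, 8.7489)]  |A|=248.8763
6. ⊥bis P7·P4 via (5.145,29.785): [(0, 20.5307) (0, 0) (17, 0) (17, 8.7489)]  |A|=248.8763
7. ⊥bis P7·P5 via (4,11.675): [(0, 13.6539) (0, 0) (17, 0) (17, 5.2437)]  |A|=160.6293
8. ⊥bis P7·P6 via (9.3,16.5): [(0, 13.6539) (0, 0) (17, 0) (17, 5.2437)]  |A|=160.6293
9. ⊥bis P7·P8 via (6.105,27.95): [(0, 13.6539) (0, 0) (17, 0) (17, 5.2437)]  |A|=160.6293
10. ⊥bis P7·P9 via (8.455,11.165): [(9.1225, 9.1408) (0, 13.6539) (0, 0) (12.137, 0)]  |A|=117.7497
11. canonical 4-gon: [(9.1225, 9.1408) (0, 13.6539) (0, 0) (12.137, 0)]
12. shoelace: 117.7497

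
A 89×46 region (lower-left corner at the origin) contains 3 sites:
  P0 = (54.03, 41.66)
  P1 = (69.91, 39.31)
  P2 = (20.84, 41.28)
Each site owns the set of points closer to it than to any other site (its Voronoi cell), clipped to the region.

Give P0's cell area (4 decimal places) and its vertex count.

Area of P0's cell: 999.8568 (4 vertices)

1. box [0,89]×[0,46]: [(0, 0) (89, 0) (89, 46) (0, 46)]
2. ⊥bis P0·P1 via (61.97,40.485): [(0, 0) (55.9788, 0) (62.7861, 46) (0, 46)]  |A|=2731.5943
3. ⊥bis P0·P2 via (37.435,41.47): [(37.9098, 0) (55.9788, 0) (62.7861, 46) (37.3831, 46)]  |A|=999.8568
4. canonical 4-gon: [(37.9098, 0) (55.9788, 0) (62.7861, 46) (37.3831, 46)]
5. shoelace: 999.8568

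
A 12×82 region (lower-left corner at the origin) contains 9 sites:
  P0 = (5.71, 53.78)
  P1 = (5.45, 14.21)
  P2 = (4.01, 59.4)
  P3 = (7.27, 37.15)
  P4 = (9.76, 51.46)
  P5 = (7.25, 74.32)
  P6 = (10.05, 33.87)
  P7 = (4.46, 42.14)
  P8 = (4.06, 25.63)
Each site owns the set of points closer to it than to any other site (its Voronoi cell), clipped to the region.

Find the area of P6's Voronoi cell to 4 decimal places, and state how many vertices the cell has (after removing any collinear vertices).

1. box [0,12]×[0,82]: [(0, 0) (12, 0) (12, 82) (0, 82)]
2. ⊥bis P6·P0 via (7.88,43.825): [(0, 42.1073) (0, 0) (12, 0) (12, 44.7231)]  |A|=520.9824
3. ⊥bis P6·P1 via (7.75,24.04): [(0, 42.1073) (0, 25.8533) (12, 23.0456) (12, 44.7231)]  |A|=227.5888
4. ⊥bis P6·P2 via (7.03,46.635): [(0, 42.1073) (0, 25.8533) (12, 23.0456) (12, 44.7231)]  |A|=227.5888
5. ⊥bis P6·P3 via (8.66,35.51): [(0, 28.1701) (0, 25.8533) (12, 23.0456) (12, 38.3409)]  |A|=105.6723
6. ⊥bis P6·P4 via (9.905,42.665): [(0, 28.1701) (0, 25.8533) (12, 23.0456) (12, 38.3409)]  |A|=105.6723
7. ⊥bis P6·P5 via (8.65,54.095): [(0, 28.1701) (0, 25.8533) (12, 23.0456) (12, 38.3409)]  |A|=105.6723
8. ⊥bis P6·P7 via (7.255,38.005): [(0, 28.1701) (0, 25.8533) (12, 23.0456) (12, 38.3409)]  |A|=105.6723
9. ⊥bis P6·P8 via (7.055,29.75): [(4.2607, 31.7813) (12, 26.1553) (12, 38.3409)]  |A|=47.1541
10. canonical 3-gon: [(4.2607, 31.7813) (12, 26.1553) (12, 38.3409)]
11. shoelace: 47.1541

Area of P6's cell: 47.1541 (3 vertices)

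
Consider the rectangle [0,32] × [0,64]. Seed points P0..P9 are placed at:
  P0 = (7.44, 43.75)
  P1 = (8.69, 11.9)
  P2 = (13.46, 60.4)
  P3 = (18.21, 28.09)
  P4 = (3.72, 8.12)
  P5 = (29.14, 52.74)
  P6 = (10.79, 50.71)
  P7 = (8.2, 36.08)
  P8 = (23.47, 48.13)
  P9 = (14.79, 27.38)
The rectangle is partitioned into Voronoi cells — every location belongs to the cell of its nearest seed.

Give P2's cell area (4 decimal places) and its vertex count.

1. box [0,32]×[0,64]: [(0, 0) (32, 0) (32, 64) (0, 64)]
2. ⊥bis P2·P0 via (10.45,52.075): [(0, 55.8533) (32, 44.2833) (32, 64) (0, 64)]  |A|=445.8133
3. ⊥bis P2·P1 via (11.075,36.15): [(0, 55.8533) (32, 44.2833) (32, 64) (0, 64)]  |A|=445.8133
4. ⊥bis P2·P3 via (15.835,44.245): [(0, 55.8533) (27.4026, 45.9456) (32, 46.6215) (32, 64) (0, 64)]  |A|=440.4387
5. ⊥bis P2·P4 via (8.59,34.26): [(0, 55.8533) (27.4026, 45.9456) (32, 46.6215) (32, 64) (0, 64)]  |A|=440.4387
6. ⊥bis P2·P5 via (21.3,56.57): [(0, 55.8533) (17.805, 49.4157) (24.9297, 64) (0, 64)]  |A|=254.3167
7. ⊥bis P2·P6 via (12.125,55.555): [(0, 58.8959) (19.7745, 53.4473) (24.9297, 64) (0, 64)]  |A|=182.0035
8. ⊥bis P2·P7 via (10.83,48.24): [(0, 58.8959) (19.7745, 53.4473) (24.9297, 64) (0, 64)]  |A|=182.0035
9. ⊥bis P2·P8 via (18.465,54.265): [(0, 58.8959) (18.0463, 53.9234) (21.3064, 56.583) (24.9297, 64) (0, 64)]  |A|=178.9292
10. ⊥bis P2·P9 via (14.125,43.89): [(0, 58.8959) (18.0463, 53.9234) (21.3064, 56.583) (24.9297, 64) (0, 64)]  |A|=178.9292
11. canonical 5-gon: [(0, 58.8959) (18.0463, 53.9234) (21.3064, 56.583) (24.9297, 64) (0, 64)]
12. shoelace: 178.9292

Area of P2's cell: 178.9292 (5 vertices)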